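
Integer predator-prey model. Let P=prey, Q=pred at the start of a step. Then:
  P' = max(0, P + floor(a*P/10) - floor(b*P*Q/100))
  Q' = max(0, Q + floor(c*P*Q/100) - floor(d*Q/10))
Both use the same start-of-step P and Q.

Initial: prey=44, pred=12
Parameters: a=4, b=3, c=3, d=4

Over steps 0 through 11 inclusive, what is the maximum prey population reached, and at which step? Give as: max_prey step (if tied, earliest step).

Step 1: prey: 44+17-15=46; pred: 12+15-4=23
Step 2: prey: 46+18-31=33; pred: 23+31-9=45
Step 3: prey: 33+13-44=2; pred: 45+44-18=71
Step 4: prey: 2+0-4=0; pred: 71+4-28=47
Step 5: prey: 0+0-0=0; pred: 47+0-18=29
Step 6: prey: 0+0-0=0; pred: 29+0-11=18
Step 7: prey: 0+0-0=0; pred: 18+0-7=11
Step 8: prey: 0+0-0=0; pred: 11+0-4=7
Step 9: prey: 0+0-0=0; pred: 7+0-2=5
Step 10: prey: 0+0-0=0; pred: 5+0-2=3
Step 11: prey: 0+0-0=0; pred: 3+0-1=2
Max prey = 46 at step 1

Answer: 46 1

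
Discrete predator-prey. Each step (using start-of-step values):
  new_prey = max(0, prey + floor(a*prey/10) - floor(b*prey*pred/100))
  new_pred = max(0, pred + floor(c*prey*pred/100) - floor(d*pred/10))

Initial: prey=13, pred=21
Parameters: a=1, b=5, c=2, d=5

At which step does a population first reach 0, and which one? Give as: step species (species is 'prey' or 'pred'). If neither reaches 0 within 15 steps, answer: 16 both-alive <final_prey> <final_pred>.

Answer: 16 both-alive 1 1

Derivation:
Step 1: prey: 13+1-13=1; pred: 21+5-10=16
Step 2: prey: 1+0-0=1; pred: 16+0-8=8
Step 3: prey: 1+0-0=1; pred: 8+0-4=4
Step 4: prey: 1+0-0=1; pred: 4+0-2=2
Step 5: prey: 1+0-0=1; pred: 2+0-1=1
Step 6: prey: 1+0-0=1; pred: 1+0-0=1
Steps 7-15: state stable at prey=1, pred=1 (no change)
No extinction within 15 steps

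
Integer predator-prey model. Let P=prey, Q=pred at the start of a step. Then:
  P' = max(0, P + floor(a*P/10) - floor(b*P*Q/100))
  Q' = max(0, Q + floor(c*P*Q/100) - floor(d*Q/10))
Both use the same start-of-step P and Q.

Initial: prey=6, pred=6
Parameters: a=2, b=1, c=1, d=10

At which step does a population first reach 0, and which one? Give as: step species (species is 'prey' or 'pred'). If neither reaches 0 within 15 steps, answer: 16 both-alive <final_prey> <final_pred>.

Answer: 1 pred

Derivation:
Step 1: prey: 6+1-0=7; pred: 6+0-6=0
First extinction: pred at step 1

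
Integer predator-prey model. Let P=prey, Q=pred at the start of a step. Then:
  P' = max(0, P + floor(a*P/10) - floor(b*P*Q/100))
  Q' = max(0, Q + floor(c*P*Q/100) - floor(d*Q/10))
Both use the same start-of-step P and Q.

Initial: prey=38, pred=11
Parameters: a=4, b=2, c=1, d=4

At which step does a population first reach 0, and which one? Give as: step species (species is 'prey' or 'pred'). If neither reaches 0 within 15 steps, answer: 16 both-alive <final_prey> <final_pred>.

Answer: 16 both-alive 5 5

Derivation:
Step 1: prey: 38+15-8=45; pred: 11+4-4=11
Step 2: prey: 45+18-9=54; pred: 11+4-4=11
Step 3: prey: 54+21-11=64; pred: 11+5-4=12
Step 4: prey: 64+25-15=74; pred: 12+7-4=15
Step 5: prey: 74+29-22=81; pred: 15+11-6=20
Step 6: prey: 81+32-32=81; pred: 20+16-8=28
Step 7: prey: 81+32-45=68; pred: 28+22-11=39
Step 8: prey: 68+27-53=42; pred: 39+26-15=50
Step 9: prey: 42+16-42=16; pred: 50+21-20=51
Step 10: prey: 16+6-16=6; pred: 51+8-20=39
Step 11: prey: 6+2-4=4; pred: 39+2-15=26
Step 12: prey: 4+1-2=3; pred: 26+1-10=17
Step 13: prey: 3+1-1=3; pred: 17+0-6=11
Step 14: prey: 3+1-0=4; pred: 11+0-4=7
Step 15: prey: 4+1-0=5; pred: 7+0-2=5
No extinction within 15 steps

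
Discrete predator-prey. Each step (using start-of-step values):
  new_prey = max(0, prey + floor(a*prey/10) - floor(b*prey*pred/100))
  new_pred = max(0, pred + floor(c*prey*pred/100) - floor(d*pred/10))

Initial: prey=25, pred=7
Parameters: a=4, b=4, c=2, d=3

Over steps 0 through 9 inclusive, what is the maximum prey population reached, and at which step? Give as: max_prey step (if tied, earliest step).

Answer: 31 2

Derivation:
Step 1: prey: 25+10-7=28; pred: 7+3-2=8
Step 2: prey: 28+11-8=31; pred: 8+4-2=10
Step 3: prey: 31+12-12=31; pred: 10+6-3=13
Step 4: prey: 31+12-16=27; pred: 13+8-3=18
Step 5: prey: 27+10-19=18; pred: 18+9-5=22
Step 6: prey: 18+7-15=10; pred: 22+7-6=23
Step 7: prey: 10+4-9=5; pred: 23+4-6=21
Step 8: prey: 5+2-4=3; pred: 21+2-6=17
Step 9: prey: 3+1-2=2; pred: 17+1-5=13
Max prey = 31 at step 2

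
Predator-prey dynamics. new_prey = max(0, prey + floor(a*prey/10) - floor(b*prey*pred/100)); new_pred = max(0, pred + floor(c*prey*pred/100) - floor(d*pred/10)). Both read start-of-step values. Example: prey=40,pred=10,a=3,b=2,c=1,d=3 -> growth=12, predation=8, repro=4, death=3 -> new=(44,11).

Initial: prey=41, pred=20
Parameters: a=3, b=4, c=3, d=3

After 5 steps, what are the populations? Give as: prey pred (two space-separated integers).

Step 1: prey: 41+12-32=21; pred: 20+24-6=38
Step 2: prey: 21+6-31=0; pred: 38+23-11=50
Step 3: prey: 0+0-0=0; pred: 50+0-15=35
Step 4: prey: 0+0-0=0; pred: 35+0-10=25
Step 5: prey: 0+0-0=0; pred: 25+0-7=18

Answer: 0 18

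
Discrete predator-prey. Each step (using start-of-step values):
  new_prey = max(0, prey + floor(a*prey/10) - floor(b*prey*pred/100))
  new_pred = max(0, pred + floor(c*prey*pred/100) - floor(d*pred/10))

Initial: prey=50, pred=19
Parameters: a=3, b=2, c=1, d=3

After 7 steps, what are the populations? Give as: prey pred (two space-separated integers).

Answer: 9 19

Derivation:
Step 1: prey: 50+15-19=46; pred: 19+9-5=23
Step 2: prey: 46+13-21=38; pred: 23+10-6=27
Step 3: prey: 38+11-20=29; pred: 27+10-8=29
Step 4: prey: 29+8-16=21; pred: 29+8-8=29
Step 5: prey: 21+6-12=15; pred: 29+6-8=27
Step 6: prey: 15+4-8=11; pred: 27+4-8=23
Step 7: prey: 11+3-5=9; pred: 23+2-6=19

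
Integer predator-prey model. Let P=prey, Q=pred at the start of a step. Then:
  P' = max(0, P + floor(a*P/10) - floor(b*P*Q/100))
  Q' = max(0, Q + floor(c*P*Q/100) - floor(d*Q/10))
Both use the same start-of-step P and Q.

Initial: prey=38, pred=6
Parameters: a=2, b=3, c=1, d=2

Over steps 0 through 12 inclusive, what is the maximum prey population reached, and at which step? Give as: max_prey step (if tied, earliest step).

Step 1: prey: 38+7-6=39; pred: 6+2-1=7
Step 2: prey: 39+7-8=38; pred: 7+2-1=8
Step 3: prey: 38+7-9=36; pred: 8+3-1=10
Step 4: prey: 36+7-10=33; pred: 10+3-2=11
Step 5: prey: 33+6-10=29; pred: 11+3-2=12
Step 6: prey: 29+5-10=24; pred: 12+3-2=13
Step 7: prey: 24+4-9=19; pred: 13+3-2=14
Step 8: prey: 19+3-7=15; pred: 14+2-2=14
Step 9: prey: 15+3-6=12; pred: 14+2-2=14
Step 10: prey: 12+2-5=9; pred: 14+1-2=13
Step 11: prey: 9+1-3=7; pred: 13+1-2=12
Step 12: prey: 7+1-2=6; pred: 12+0-2=10
Max prey = 39 at step 1

Answer: 39 1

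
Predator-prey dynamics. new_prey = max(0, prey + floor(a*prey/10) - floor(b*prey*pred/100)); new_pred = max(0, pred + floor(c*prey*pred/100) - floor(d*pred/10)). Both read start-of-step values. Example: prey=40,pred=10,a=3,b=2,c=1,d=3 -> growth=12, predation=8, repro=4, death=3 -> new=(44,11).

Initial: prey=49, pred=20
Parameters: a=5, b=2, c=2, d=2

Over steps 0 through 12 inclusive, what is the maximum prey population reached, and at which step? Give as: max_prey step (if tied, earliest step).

Answer: 54 1

Derivation:
Step 1: prey: 49+24-19=54; pred: 20+19-4=35
Step 2: prey: 54+27-37=44; pred: 35+37-7=65
Step 3: prey: 44+22-57=9; pred: 65+57-13=109
Step 4: prey: 9+4-19=0; pred: 109+19-21=107
Step 5: prey: 0+0-0=0; pred: 107+0-21=86
Step 6: prey: 0+0-0=0; pred: 86+0-17=69
Step 7: prey: 0+0-0=0; pred: 69+0-13=56
Step 8: prey: 0+0-0=0; pred: 56+0-11=45
Step 9: prey: 0+0-0=0; pred: 45+0-9=36
Step 10: prey: 0+0-0=0; pred: 36+0-7=29
Step 11: prey: 0+0-0=0; pred: 29+0-5=24
Step 12: prey: 0+0-0=0; pred: 24+0-4=20
Max prey = 54 at step 1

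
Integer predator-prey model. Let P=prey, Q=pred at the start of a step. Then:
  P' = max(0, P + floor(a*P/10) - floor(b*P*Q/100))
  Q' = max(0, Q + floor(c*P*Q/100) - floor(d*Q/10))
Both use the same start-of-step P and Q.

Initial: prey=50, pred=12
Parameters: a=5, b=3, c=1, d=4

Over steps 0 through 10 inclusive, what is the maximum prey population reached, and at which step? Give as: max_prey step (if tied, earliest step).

Step 1: prey: 50+25-18=57; pred: 12+6-4=14
Step 2: prey: 57+28-23=62; pred: 14+7-5=16
Step 3: prey: 62+31-29=64; pred: 16+9-6=19
Step 4: prey: 64+32-36=60; pred: 19+12-7=24
Step 5: prey: 60+30-43=47; pred: 24+14-9=29
Step 6: prey: 47+23-40=30; pred: 29+13-11=31
Step 7: prey: 30+15-27=18; pred: 31+9-12=28
Step 8: prey: 18+9-15=12; pred: 28+5-11=22
Step 9: prey: 12+6-7=11; pred: 22+2-8=16
Step 10: prey: 11+5-5=11; pred: 16+1-6=11
Max prey = 64 at step 3

Answer: 64 3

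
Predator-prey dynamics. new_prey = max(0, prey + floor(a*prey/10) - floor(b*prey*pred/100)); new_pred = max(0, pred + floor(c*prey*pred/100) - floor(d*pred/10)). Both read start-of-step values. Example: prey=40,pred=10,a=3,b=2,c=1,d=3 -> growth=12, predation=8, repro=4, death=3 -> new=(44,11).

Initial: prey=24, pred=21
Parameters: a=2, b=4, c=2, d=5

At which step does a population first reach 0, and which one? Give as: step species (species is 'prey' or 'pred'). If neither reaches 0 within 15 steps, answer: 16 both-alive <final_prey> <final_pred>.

Answer: 16 both-alive 2 1

Derivation:
Step 1: prey: 24+4-20=8; pred: 21+10-10=21
Step 2: prey: 8+1-6=3; pred: 21+3-10=14
Step 3: prey: 3+0-1=2; pred: 14+0-7=7
Step 4: prey: 2+0-0=2; pred: 7+0-3=4
Step 5: prey: 2+0-0=2; pred: 4+0-2=2
Step 6: prey: 2+0-0=2; pred: 2+0-1=1
Step 7: prey: 2+0-0=2; pred: 1+0-0=1
Steps 8-15: state stable at prey=2, pred=1 (no change)
No extinction within 15 steps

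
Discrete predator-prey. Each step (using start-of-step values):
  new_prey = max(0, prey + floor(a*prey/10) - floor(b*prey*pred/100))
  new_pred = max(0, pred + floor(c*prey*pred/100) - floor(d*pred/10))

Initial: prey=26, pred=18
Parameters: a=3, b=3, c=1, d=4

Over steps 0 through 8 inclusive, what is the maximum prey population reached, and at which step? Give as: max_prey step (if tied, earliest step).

Answer: 32 8

Derivation:
Step 1: prey: 26+7-14=19; pred: 18+4-7=15
Step 2: prey: 19+5-8=16; pred: 15+2-6=11
Step 3: prey: 16+4-5=15; pred: 11+1-4=8
Step 4: prey: 15+4-3=16; pred: 8+1-3=6
Step 5: prey: 16+4-2=18; pred: 6+0-2=4
Step 6: prey: 18+5-2=21; pred: 4+0-1=3
Step 7: prey: 21+6-1=26; pred: 3+0-1=2
Step 8: prey: 26+7-1=32; pred: 2+0-0=2
Max prey = 32 at step 8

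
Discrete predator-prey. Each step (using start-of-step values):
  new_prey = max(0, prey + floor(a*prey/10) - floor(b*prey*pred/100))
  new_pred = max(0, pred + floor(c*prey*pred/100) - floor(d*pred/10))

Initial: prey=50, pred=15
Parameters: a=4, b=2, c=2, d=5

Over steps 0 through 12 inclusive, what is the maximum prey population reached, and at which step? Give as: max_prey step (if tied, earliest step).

Step 1: prey: 50+20-15=55; pred: 15+15-7=23
Step 2: prey: 55+22-25=52; pred: 23+25-11=37
Step 3: prey: 52+20-38=34; pred: 37+38-18=57
Step 4: prey: 34+13-38=9; pred: 57+38-28=67
Step 5: prey: 9+3-12=0; pred: 67+12-33=46
Step 6: prey: 0+0-0=0; pred: 46+0-23=23
Step 7: prey: 0+0-0=0; pred: 23+0-11=12
Step 8: prey: 0+0-0=0; pred: 12+0-6=6
Step 9: prey: 0+0-0=0; pred: 6+0-3=3
Step 10: prey: 0+0-0=0; pred: 3+0-1=2
Step 11: prey: 0+0-0=0; pred: 2+0-1=1
Step 12: prey: 0+0-0=0; pred: 1+0-0=1
Max prey = 55 at step 1

Answer: 55 1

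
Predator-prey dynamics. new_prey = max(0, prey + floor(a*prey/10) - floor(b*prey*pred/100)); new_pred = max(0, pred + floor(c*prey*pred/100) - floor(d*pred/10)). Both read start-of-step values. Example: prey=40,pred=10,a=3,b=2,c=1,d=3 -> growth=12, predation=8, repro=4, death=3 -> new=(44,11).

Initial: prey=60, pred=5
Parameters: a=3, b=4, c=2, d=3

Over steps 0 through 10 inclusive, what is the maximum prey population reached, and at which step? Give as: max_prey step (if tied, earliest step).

Answer: 66 1

Derivation:
Step 1: prey: 60+18-12=66; pred: 5+6-1=10
Step 2: prey: 66+19-26=59; pred: 10+13-3=20
Step 3: prey: 59+17-47=29; pred: 20+23-6=37
Step 4: prey: 29+8-42=0; pred: 37+21-11=47
Step 5: prey: 0+0-0=0; pred: 47+0-14=33
Step 6: prey: 0+0-0=0; pred: 33+0-9=24
Step 7: prey: 0+0-0=0; pred: 24+0-7=17
Step 8: prey: 0+0-0=0; pred: 17+0-5=12
Step 9: prey: 0+0-0=0; pred: 12+0-3=9
Step 10: prey: 0+0-0=0; pred: 9+0-2=7
Max prey = 66 at step 1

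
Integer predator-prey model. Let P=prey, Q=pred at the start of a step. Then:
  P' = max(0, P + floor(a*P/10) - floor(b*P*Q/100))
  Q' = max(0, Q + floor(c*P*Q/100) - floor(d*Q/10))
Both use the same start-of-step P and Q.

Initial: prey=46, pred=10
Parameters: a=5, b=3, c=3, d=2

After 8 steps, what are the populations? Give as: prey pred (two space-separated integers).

Step 1: prey: 46+23-13=56; pred: 10+13-2=21
Step 2: prey: 56+28-35=49; pred: 21+35-4=52
Step 3: prey: 49+24-76=0; pred: 52+76-10=118
Step 4: prey: 0+0-0=0; pred: 118+0-23=95
Step 5: prey: 0+0-0=0; pred: 95+0-19=76
Step 6: prey: 0+0-0=0; pred: 76+0-15=61
Step 7: prey: 0+0-0=0; pred: 61+0-12=49
Step 8: prey: 0+0-0=0; pred: 49+0-9=40

Answer: 0 40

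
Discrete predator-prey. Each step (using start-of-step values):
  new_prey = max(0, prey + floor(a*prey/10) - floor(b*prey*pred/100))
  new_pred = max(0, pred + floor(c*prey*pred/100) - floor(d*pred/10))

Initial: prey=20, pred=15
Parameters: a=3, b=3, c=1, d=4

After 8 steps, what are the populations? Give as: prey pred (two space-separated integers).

Answer: 34 2

Derivation:
Step 1: prey: 20+6-9=17; pred: 15+3-6=12
Step 2: prey: 17+5-6=16; pred: 12+2-4=10
Step 3: prey: 16+4-4=16; pred: 10+1-4=7
Step 4: prey: 16+4-3=17; pred: 7+1-2=6
Step 5: prey: 17+5-3=19; pred: 6+1-2=5
Step 6: prey: 19+5-2=22; pred: 5+0-2=3
Step 7: prey: 22+6-1=27; pred: 3+0-1=2
Step 8: prey: 27+8-1=34; pred: 2+0-0=2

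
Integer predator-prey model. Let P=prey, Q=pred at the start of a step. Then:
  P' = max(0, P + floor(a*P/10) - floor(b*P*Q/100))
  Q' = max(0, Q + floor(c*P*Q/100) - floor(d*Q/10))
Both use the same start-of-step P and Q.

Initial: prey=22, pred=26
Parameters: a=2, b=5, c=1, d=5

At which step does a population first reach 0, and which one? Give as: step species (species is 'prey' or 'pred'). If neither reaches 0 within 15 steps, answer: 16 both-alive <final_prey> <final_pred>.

Step 1: prey: 22+4-28=0; pred: 26+5-13=18
First extinction: prey at step 1

Answer: 1 prey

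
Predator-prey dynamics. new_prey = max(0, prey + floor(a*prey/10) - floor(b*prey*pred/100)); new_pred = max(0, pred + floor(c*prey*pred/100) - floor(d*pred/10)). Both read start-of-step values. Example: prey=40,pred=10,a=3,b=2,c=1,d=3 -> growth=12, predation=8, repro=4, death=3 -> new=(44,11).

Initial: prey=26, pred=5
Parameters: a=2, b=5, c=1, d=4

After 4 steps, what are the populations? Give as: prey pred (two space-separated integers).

Step 1: prey: 26+5-6=25; pred: 5+1-2=4
Step 2: prey: 25+5-5=25; pred: 4+1-1=4
Step 3: prey: 25+5-5=25; pred: 4+1-1=4
Step 4: prey: 25+5-5=25; pred: 4+1-1=4

Answer: 25 4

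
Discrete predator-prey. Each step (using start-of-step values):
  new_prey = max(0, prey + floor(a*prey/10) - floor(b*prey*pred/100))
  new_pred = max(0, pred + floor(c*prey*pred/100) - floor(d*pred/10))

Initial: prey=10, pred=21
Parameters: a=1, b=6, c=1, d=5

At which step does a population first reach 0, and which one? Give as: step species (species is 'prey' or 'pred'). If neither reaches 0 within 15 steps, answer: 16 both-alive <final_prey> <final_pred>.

Step 1: prey: 10+1-12=0; pred: 21+2-10=13
First extinction: prey at step 1

Answer: 1 prey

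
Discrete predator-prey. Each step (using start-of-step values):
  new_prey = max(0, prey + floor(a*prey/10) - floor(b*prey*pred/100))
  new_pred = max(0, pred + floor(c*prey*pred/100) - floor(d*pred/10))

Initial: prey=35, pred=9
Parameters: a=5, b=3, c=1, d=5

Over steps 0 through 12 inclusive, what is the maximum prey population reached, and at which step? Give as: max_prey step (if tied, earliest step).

Step 1: prey: 35+17-9=43; pred: 9+3-4=8
Step 2: prey: 43+21-10=54; pred: 8+3-4=7
Step 3: prey: 54+27-11=70; pred: 7+3-3=7
Step 4: prey: 70+35-14=91; pred: 7+4-3=8
Step 5: prey: 91+45-21=115; pred: 8+7-4=11
Step 6: prey: 115+57-37=135; pred: 11+12-5=18
Step 7: prey: 135+67-72=130; pred: 18+24-9=33
Step 8: prey: 130+65-128=67; pred: 33+42-16=59
Step 9: prey: 67+33-118=0; pred: 59+39-29=69
Step 10: prey: 0+0-0=0; pred: 69+0-34=35
Step 11: prey: 0+0-0=0; pred: 35+0-17=18
Step 12: prey: 0+0-0=0; pred: 18+0-9=9
Max prey = 135 at step 6

Answer: 135 6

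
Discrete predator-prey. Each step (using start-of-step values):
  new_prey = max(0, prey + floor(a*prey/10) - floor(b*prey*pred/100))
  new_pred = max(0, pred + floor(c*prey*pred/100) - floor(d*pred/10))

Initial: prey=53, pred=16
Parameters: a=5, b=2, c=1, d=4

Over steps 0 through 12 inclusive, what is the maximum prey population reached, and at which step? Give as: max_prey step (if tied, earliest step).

Answer: 77 3

Derivation:
Step 1: prey: 53+26-16=63; pred: 16+8-6=18
Step 2: prey: 63+31-22=72; pred: 18+11-7=22
Step 3: prey: 72+36-31=77; pred: 22+15-8=29
Step 4: prey: 77+38-44=71; pred: 29+22-11=40
Step 5: prey: 71+35-56=50; pred: 40+28-16=52
Step 6: prey: 50+25-52=23; pred: 52+26-20=58
Step 7: prey: 23+11-26=8; pred: 58+13-23=48
Step 8: prey: 8+4-7=5; pred: 48+3-19=32
Step 9: prey: 5+2-3=4; pred: 32+1-12=21
Step 10: prey: 4+2-1=5; pred: 21+0-8=13
Step 11: prey: 5+2-1=6; pred: 13+0-5=8
Step 12: prey: 6+3-0=9; pred: 8+0-3=5
Max prey = 77 at step 3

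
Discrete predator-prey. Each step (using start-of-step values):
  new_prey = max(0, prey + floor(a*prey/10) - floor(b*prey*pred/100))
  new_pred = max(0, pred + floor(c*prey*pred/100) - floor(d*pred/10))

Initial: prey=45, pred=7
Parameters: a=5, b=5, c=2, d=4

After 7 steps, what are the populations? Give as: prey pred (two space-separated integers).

Answer: 0 9

Derivation:
Step 1: prey: 45+22-15=52; pred: 7+6-2=11
Step 2: prey: 52+26-28=50; pred: 11+11-4=18
Step 3: prey: 50+25-45=30; pred: 18+18-7=29
Step 4: prey: 30+15-43=2; pred: 29+17-11=35
Step 5: prey: 2+1-3=0; pred: 35+1-14=22
Step 6: prey: 0+0-0=0; pred: 22+0-8=14
Step 7: prey: 0+0-0=0; pred: 14+0-5=9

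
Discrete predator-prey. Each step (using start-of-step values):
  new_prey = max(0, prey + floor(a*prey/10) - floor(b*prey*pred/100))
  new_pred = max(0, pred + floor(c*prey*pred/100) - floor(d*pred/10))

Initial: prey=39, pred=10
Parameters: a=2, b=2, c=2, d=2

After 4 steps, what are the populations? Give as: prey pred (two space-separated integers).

Answer: 13 46

Derivation:
Step 1: prey: 39+7-7=39; pred: 10+7-2=15
Step 2: prey: 39+7-11=35; pred: 15+11-3=23
Step 3: prey: 35+7-16=26; pred: 23+16-4=35
Step 4: prey: 26+5-18=13; pred: 35+18-7=46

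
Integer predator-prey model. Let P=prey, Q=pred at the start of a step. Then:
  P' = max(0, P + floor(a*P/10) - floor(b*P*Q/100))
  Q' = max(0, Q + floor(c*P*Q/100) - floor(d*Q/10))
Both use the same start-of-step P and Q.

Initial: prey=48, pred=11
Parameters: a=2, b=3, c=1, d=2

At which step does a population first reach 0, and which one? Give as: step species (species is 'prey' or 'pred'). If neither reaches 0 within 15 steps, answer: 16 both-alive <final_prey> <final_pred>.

Answer: 16 both-alive 3 4

Derivation:
Step 1: prey: 48+9-15=42; pred: 11+5-2=14
Step 2: prey: 42+8-17=33; pred: 14+5-2=17
Step 3: prey: 33+6-16=23; pred: 17+5-3=19
Step 4: prey: 23+4-13=14; pred: 19+4-3=20
Step 5: prey: 14+2-8=8; pred: 20+2-4=18
Step 6: prey: 8+1-4=5; pred: 18+1-3=16
Step 7: prey: 5+1-2=4; pred: 16+0-3=13
Step 8: prey: 4+0-1=3; pred: 13+0-2=11
Step 9: prey: 3+0-0=3; pred: 11+0-2=9
Step 10: prey: 3+0-0=3; pred: 9+0-1=8
Step 11: prey: 3+0-0=3; pred: 8+0-1=7
Step 12: prey: 3+0-0=3; pred: 7+0-1=6
Step 13: prey: 3+0-0=3; pred: 6+0-1=5
Step 14: prey: 3+0-0=3; pred: 5+0-1=4
Step 15: prey: 3+0-0=3; pred: 4+0-0=4
No extinction within 15 steps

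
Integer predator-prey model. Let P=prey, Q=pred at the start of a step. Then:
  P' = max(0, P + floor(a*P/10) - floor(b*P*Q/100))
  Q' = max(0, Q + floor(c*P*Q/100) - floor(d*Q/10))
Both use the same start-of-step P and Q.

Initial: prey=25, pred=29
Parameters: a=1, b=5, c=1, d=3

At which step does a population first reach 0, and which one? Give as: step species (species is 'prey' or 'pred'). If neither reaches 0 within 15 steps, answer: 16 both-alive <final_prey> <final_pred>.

Step 1: prey: 25+2-36=0; pred: 29+7-8=28
First extinction: prey at step 1

Answer: 1 prey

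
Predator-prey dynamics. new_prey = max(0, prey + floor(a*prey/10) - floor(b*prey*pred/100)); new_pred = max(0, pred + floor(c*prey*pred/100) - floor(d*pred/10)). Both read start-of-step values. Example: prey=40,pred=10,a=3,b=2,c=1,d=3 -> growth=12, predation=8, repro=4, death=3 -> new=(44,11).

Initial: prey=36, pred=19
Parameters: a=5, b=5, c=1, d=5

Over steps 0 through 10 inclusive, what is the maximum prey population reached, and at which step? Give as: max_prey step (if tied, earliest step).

Answer: 137 10

Derivation:
Step 1: prey: 36+18-34=20; pred: 19+6-9=16
Step 2: prey: 20+10-16=14; pred: 16+3-8=11
Step 3: prey: 14+7-7=14; pred: 11+1-5=7
Step 4: prey: 14+7-4=17; pred: 7+0-3=4
Step 5: prey: 17+8-3=22; pred: 4+0-2=2
Step 6: prey: 22+11-2=31; pred: 2+0-1=1
Step 7: prey: 31+15-1=45; pred: 1+0-0=1
Step 8: prey: 45+22-2=65; pred: 1+0-0=1
Step 9: prey: 65+32-3=94; pred: 1+0-0=1
Step 10: prey: 94+47-4=137; pred: 1+0-0=1
Max prey = 137 at step 10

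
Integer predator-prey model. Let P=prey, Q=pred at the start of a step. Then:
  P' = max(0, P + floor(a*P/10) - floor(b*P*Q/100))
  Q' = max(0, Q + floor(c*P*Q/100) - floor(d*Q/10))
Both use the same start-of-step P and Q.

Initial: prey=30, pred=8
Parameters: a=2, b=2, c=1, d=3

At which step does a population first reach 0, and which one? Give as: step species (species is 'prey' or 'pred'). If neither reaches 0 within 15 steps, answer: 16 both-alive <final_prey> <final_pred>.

Step 1: prey: 30+6-4=32; pred: 8+2-2=8
Step 2: prey: 32+6-5=33; pred: 8+2-2=8
Step 3: prey: 33+6-5=34; pred: 8+2-2=8
Step 4: prey: 34+6-5=35; pred: 8+2-2=8
Step 5: prey: 35+7-5=37; pred: 8+2-2=8
Step 6: prey: 37+7-5=39; pred: 8+2-2=8
Step 7: prey: 39+7-6=40; pred: 8+3-2=9
Step 8: prey: 40+8-7=41; pred: 9+3-2=10
Step 9: prey: 41+8-8=41; pred: 10+4-3=11
Step 10: prey: 41+8-9=40; pred: 11+4-3=12
Step 11: prey: 40+8-9=39; pred: 12+4-3=13
Step 12: prey: 39+7-10=36; pred: 13+5-3=15
Step 13: prey: 36+7-10=33; pred: 15+5-4=16
Step 14: prey: 33+6-10=29; pred: 16+5-4=17
Step 15: prey: 29+5-9=25; pred: 17+4-5=16
No extinction within 15 steps

Answer: 16 both-alive 25 16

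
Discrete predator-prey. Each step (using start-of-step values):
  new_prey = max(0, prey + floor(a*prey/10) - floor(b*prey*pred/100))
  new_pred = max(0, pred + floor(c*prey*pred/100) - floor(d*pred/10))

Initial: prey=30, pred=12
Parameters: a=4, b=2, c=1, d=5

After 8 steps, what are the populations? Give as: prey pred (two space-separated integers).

Step 1: prey: 30+12-7=35; pred: 12+3-6=9
Step 2: prey: 35+14-6=43; pred: 9+3-4=8
Step 3: prey: 43+17-6=54; pred: 8+3-4=7
Step 4: prey: 54+21-7=68; pred: 7+3-3=7
Step 5: prey: 68+27-9=86; pred: 7+4-3=8
Step 6: prey: 86+34-13=107; pred: 8+6-4=10
Step 7: prey: 107+42-21=128; pred: 10+10-5=15
Step 8: prey: 128+51-38=141; pred: 15+19-7=27

Answer: 141 27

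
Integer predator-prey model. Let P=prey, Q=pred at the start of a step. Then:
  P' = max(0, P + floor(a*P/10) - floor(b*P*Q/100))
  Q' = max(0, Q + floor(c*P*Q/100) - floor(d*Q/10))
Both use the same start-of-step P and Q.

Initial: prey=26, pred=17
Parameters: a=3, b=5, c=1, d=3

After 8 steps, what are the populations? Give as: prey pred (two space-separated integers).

Step 1: prey: 26+7-22=11; pred: 17+4-5=16
Step 2: prey: 11+3-8=6; pred: 16+1-4=13
Step 3: prey: 6+1-3=4; pred: 13+0-3=10
Step 4: prey: 4+1-2=3; pred: 10+0-3=7
Step 5: prey: 3+0-1=2; pred: 7+0-2=5
Step 6: prey: 2+0-0=2; pred: 5+0-1=4
Step 7: prey: 2+0-0=2; pred: 4+0-1=3
Step 8: prey: 2+0-0=2; pred: 3+0-0=3

Answer: 2 3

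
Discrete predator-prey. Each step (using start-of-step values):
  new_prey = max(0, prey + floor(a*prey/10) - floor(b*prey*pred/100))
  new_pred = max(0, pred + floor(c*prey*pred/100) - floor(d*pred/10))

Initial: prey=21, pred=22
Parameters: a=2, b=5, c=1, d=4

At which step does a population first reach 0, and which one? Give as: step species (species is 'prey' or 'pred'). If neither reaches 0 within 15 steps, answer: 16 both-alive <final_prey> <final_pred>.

Answer: 16 both-alive 1 2

Derivation:
Step 1: prey: 21+4-23=2; pred: 22+4-8=18
Step 2: prey: 2+0-1=1; pred: 18+0-7=11
Step 3: prey: 1+0-0=1; pred: 11+0-4=7
Step 4: prey: 1+0-0=1; pred: 7+0-2=5
Step 5: prey: 1+0-0=1; pred: 5+0-2=3
Step 6: prey: 1+0-0=1; pred: 3+0-1=2
Step 7: prey: 1+0-0=1; pred: 2+0-0=2
Steps 8-15: state stable at prey=1, pred=2 (no change)
No extinction within 15 steps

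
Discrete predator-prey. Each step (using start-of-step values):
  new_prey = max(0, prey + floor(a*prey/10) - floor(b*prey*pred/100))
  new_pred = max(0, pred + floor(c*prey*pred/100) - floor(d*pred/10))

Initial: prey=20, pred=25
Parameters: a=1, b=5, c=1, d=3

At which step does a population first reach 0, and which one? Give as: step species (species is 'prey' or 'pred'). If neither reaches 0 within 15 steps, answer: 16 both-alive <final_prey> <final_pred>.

Step 1: prey: 20+2-25=0; pred: 25+5-7=23
First extinction: prey at step 1

Answer: 1 prey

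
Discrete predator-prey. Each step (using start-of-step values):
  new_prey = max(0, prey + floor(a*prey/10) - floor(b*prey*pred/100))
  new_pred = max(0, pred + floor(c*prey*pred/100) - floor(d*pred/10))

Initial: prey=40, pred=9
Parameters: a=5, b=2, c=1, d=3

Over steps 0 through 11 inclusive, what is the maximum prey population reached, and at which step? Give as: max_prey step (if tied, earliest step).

Step 1: prey: 40+20-7=53; pred: 9+3-2=10
Step 2: prey: 53+26-10=69; pred: 10+5-3=12
Step 3: prey: 69+34-16=87; pred: 12+8-3=17
Step 4: prey: 87+43-29=101; pred: 17+14-5=26
Step 5: prey: 101+50-52=99; pred: 26+26-7=45
Step 6: prey: 99+49-89=59; pred: 45+44-13=76
Step 7: prey: 59+29-89=0; pred: 76+44-22=98
Step 8: prey: 0+0-0=0; pred: 98+0-29=69
Step 9: prey: 0+0-0=0; pred: 69+0-20=49
Step 10: prey: 0+0-0=0; pred: 49+0-14=35
Step 11: prey: 0+0-0=0; pred: 35+0-10=25
Max prey = 101 at step 4

Answer: 101 4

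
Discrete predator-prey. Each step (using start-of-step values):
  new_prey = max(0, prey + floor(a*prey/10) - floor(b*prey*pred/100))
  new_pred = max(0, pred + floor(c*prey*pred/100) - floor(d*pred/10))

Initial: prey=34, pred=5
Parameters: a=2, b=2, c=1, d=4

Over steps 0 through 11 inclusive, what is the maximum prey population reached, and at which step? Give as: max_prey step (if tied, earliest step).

Step 1: prey: 34+6-3=37; pred: 5+1-2=4
Step 2: prey: 37+7-2=42; pred: 4+1-1=4
Step 3: prey: 42+8-3=47; pred: 4+1-1=4
Step 4: prey: 47+9-3=53; pred: 4+1-1=4
Step 5: prey: 53+10-4=59; pred: 4+2-1=5
Step 6: prey: 59+11-5=65; pred: 5+2-2=5
Step 7: prey: 65+13-6=72; pred: 5+3-2=6
Step 8: prey: 72+14-8=78; pred: 6+4-2=8
Step 9: prey: 78+15-12=81; pred: 8+6-3=11
Step 10: prey: 81+16-17=80; pred: 11+8-4=15
Step 11: prey: 80+16-24=72; pred: 15+12-6=21
Max prey = 81 at step 9

Answer: 81 9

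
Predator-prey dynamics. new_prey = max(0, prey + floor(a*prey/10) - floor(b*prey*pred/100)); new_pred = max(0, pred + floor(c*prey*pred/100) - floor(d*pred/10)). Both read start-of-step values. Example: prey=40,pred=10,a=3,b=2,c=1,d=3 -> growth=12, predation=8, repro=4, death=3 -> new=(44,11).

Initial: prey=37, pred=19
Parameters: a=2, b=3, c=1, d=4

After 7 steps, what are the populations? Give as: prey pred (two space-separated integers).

Answer: 9 3

Derivation:
Step 1: prey: 37+7-21=23; pred: 19+7-7=19
Step 2: prey: 23+4-13=14; pred: 19+4-7=16
Step 3: prey: 14+2-6=10; pred: 16+2-6=12
Step 4: prey: 10+2-3=9; pred: 12+1-4=9
Step 5: prey: 9+1-2=8; pred: 9+0-3=6
Step 6: prey: 8+1-1=8; pred: 6+0-2=4
Step 7: prey: 8+1-0=9; pred: 4+0-1=3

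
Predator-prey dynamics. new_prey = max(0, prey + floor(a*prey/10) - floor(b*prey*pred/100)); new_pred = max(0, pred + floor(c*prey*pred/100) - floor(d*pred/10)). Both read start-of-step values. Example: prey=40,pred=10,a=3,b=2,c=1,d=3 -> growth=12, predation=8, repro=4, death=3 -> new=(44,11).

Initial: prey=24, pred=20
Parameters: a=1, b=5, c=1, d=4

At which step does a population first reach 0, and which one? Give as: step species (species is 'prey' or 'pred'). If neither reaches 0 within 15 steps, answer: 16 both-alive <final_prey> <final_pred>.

Answer: 16 both-alive 1 2

Derivation:
Step 1: prey: 24+2-24=2; pred: 20+4-8=16
Step 2: prey: 2+0-1=1; pred: 16+0-6=10
Step 3: prey: 1+0-0=1; pred: 10+0-4=6
Step 4: prey: 1+0-0=1; pred: 6+0-2=4
Step 5: prey: 1+0-0=1; pred: 4+0-1=3
Step 6: prey: 1+0-0=1; pred: 3+0-1=2
Step 7: prey: 1+0-0=1; pred: 2+0-0=2
Steps 8-15: state stable at prey=1, pred=2 (no change)
No extinction within 15 steps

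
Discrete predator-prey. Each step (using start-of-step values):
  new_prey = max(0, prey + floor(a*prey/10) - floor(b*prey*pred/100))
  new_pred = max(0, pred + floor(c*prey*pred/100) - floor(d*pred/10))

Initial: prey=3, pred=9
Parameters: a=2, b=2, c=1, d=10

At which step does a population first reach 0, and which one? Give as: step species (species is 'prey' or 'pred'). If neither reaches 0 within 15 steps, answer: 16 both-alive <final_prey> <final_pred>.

Step 1: prey: 3+0-0=3; pred: 9+0-9=0
First extinction: pred at step 1

Answer: 1 pred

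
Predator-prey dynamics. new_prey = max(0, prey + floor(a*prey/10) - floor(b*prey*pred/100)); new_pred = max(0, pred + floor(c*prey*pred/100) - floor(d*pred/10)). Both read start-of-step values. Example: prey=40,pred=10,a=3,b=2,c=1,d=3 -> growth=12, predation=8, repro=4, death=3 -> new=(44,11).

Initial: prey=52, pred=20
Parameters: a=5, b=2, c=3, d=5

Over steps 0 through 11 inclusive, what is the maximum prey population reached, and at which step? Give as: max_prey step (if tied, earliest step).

Step 1: prey: 52+26-20=58; pred: 20+31-10=41
Step 2: prey: 58+29-47=40; pred: 41+71-20=92
Step 3: prey: 40+20-73=0; pred: 92+110-46=156
Step 4: prey: 0+0-0=0; pred: 156+0-78=78
Step 5: prey: 0+0-0=0; pred: 78+0-39=39
Step 6: prey: 0+0-0=0; pred: 39+0-19=20
Step 7: prey: 0+0-0=0; pred: 20+0-10=10
Step 8: prey: 0+0-0=0; pred: 10+0-5=5
Step 9: prey: 0+0-0=0; pred: 5+0-2=3
Step 10: prey: 0+0-0=0; pred: 3+0-1=2
Step 11: prey: 0+0-0=0; pred: 2+0-1=1
Max prey = 58 at step 1

Answer: 58 1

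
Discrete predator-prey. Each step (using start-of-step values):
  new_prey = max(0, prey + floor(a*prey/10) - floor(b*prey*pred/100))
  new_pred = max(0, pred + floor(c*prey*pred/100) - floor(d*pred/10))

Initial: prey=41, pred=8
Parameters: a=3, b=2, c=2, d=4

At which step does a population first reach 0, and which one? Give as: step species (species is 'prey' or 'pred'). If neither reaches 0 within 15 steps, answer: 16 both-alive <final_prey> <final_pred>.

Step 1: prey: 41+12-6=47; pred: 8+6-3=11
Step 2: prey: 47+14-10=51; pred: 11+10-4=17
Step 3: prey: 51+15-17=49; pred: 17+17-6=28
Step 4: prey: 49+14-27=36; pred: 28+27-11=44
Step 5: prey: 36+10-31=15; pred: 44+31-17=58
Step 6: prey: 15+4-17=2; pred: 58+17-23=52
Step 7: prey: 2+0-2=0; pred: 52+2-20=34
First extinction: prey at step 7

Answer: 7 prey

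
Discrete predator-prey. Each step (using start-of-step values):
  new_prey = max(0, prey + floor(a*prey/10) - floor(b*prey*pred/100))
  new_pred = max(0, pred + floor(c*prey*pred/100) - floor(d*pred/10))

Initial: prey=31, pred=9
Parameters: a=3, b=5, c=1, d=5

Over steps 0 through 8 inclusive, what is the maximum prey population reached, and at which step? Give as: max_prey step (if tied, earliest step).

Answer: 65 8

Derivation:
Step 1: prey: 31+9-13=27; pred: 9+2-4=7
Step 2: prey: 27+8-9=26; pred: 7+1-3=5
Step 3: prey: 26+7-6=27; pred: 5+1-2=4
Step 4: prey: 27+8-5=30; pred: 4+1-2=3
Step 5: prey: 30+9-4=35; pred: 3+0-1=2
Step 6: prey: 35+10-3=42; pred: 2+0-1=1
Step 7: prey: 42+12-2=52; pred: 1+0-0=1
Step 8: prey: 52+15-2=65; pred: 1+0-0=1
Max prey = 65 at step 8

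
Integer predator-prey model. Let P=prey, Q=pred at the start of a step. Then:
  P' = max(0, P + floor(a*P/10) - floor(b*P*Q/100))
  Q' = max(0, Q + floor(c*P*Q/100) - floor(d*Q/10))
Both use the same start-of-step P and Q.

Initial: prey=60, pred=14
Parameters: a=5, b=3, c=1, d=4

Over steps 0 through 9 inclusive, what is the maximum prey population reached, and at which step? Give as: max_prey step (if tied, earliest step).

Step 1: prey: 60+30-25=65; pred: 14+8-5=17
Step 2: prey: 65+32-33=64; pred: 17+11-6=22
Step 3: prey: 64+32-42=54; pred: 22+14-8=28
Step 4: prey: 54+27-45=36; pred: 28+15-11=32
Step 5: prey: 36+18-34=20; pred: 32+11-12=31
Step 6: prey: 20+10-18=12; pred: 31+6-12=25
Step 7: prey: 12+6-9=9; pred: 25+3-10=18
Step 8: prey: 9+4-4=9; pred: 18+1-7=12
Step 9: prey: 9+4-3=10; pred: 12+1-4=9
Max prey = 65 at step 1

Answer: 65 1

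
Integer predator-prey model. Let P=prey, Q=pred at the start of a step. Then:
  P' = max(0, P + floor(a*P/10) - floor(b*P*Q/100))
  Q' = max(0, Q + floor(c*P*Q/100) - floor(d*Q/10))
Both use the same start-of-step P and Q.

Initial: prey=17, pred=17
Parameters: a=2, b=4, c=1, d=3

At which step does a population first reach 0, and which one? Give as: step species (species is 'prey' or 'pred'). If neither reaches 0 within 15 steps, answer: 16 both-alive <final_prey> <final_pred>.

Step 1: prey: 17+3-11=9; pred: 17+2-5=14
Step 2: prey: 9+1-5=5; pred: 14+1-4=11
Step 3: prey: 5+1-2=4; pred: 11+0-3=8
Step 4: prey: 4+0-1=3; pred: 8+0-2=6
Step 5: prey: 3+0-0=3; pred: 6+0-1=5
Step 6: prey: 3+0-0=3; pred: 5+0-1=4
Step 7: prey: 3+0-0=3; pred: 4+0-1=3
Step 8: prey: 3+0-0=3; pred: 3+0-0=3
Steps 9-15: state stable at prey=3, pred=3 (no change)
No extinction within 15 steps

Answer: 16 both-alive 3 3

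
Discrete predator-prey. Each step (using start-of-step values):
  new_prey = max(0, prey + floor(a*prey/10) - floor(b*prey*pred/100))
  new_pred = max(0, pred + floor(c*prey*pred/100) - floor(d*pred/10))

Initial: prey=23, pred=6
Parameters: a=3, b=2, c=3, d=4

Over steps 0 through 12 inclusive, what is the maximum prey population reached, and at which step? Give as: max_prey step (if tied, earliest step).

Answer: 34 3

Derivation:
Step 1: prey: 23+6-2=27; pred: 6+4-2=8
Step 2: prey: 27+8-4=31; pred: 8+6-3=11
Step 3: prey: 31+9-6=34; pred: 11+10-4=17
Step 4: prey: 34+10-11=33; pred: 17+17-6=28
Step 5: prey: 33+9-18=24; pred: 28+27-11=44
Step 6: prey: 24+7-21=10; pred: 44+31-17=58
Step 7: prey: 10+3-11=2; pred: 58+17-23=52
Step 8: prey: 2+0-2=0; pred: 52+3-20=35
Step 9: prey: 0+0-0=0; pred: 35+0-14=21
Step 10: prey: 0+0-0=0; pred: 21+0-8=13
Step 11: prey: 0+0-0=0; pred: 13+0-5=8
Step 12: prey: 0+0-0=0; pred: 8+0-3=5
Max prey = 34 at step 3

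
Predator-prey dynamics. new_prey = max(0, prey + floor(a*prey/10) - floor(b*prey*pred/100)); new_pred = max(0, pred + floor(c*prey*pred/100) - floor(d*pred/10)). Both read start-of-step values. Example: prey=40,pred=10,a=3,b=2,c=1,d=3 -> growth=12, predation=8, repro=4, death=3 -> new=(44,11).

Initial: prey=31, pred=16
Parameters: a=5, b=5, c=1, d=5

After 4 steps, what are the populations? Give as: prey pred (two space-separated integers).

Answer: 28 4

Derivation:
Step 1: prey: 31+15-24=22; pred: 16+4-8=12
Step 2: prey: 22+11-13=20; pred: 12+2-6=8
Step 3: prey: 20+10-8=22; pred: 8+1-4=5
Step 4: prey: 22+11-5=28; pred: 5+1-2=4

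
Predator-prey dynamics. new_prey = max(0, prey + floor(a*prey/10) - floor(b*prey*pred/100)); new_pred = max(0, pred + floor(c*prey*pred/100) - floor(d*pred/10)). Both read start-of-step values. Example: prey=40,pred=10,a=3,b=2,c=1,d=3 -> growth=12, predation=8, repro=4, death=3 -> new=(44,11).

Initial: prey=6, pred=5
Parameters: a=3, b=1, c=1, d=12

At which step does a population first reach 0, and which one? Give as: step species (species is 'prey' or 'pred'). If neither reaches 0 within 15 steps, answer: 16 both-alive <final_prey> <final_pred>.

Step 1: prey: 6+1-0=7; pred: 5+0-6=0
First extinction: pred at step 1

Answer: 1 pred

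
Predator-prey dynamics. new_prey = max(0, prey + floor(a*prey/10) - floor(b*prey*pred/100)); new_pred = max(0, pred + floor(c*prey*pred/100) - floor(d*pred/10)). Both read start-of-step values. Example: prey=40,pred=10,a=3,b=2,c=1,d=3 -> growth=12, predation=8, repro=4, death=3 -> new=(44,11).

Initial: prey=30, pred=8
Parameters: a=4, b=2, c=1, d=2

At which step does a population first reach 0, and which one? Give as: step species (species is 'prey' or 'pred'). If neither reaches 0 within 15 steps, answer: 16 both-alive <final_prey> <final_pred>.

Step 1: prey: 30+12-4=38; pred: 8+2-1=9
Step 2: prey: 38+15-6=47; pred: 9+3-1=11
Step 3: prey: 47+18-10=55; pred: 11+5-2=14
Step 4: prey: 55+22-15=62; pred: 14+7-2=19
Step 5: prey: 62+24-23=63; pred: 19+11-3=27
Step 6: prey: 63+25-34=54; pred: 27+17-5=39
Step 7: prey: 54+21-42=33; pred: 39+21-7=53
Step 8: prey: 33+13-34=12; pred: 53+17-10=60
Step 9: prey: 12+4-14=2; pred: 60+7-12=55
Step 10: prey: 2+0-2=0; pred: 55+1-11=45
First extinction: prey at step 10

Answer: 10 prey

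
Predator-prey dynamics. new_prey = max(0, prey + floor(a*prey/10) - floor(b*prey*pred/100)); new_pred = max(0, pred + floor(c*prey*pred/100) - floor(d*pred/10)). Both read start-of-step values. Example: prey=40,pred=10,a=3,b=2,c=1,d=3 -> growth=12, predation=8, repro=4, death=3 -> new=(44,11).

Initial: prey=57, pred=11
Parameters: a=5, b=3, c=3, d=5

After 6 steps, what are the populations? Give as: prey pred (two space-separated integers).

Answer: 0 16

Derivation:
Step 1: prey: 57+28-18=67; pred: 11+18-5=24
Step 2: prey: 67+33-48=52; pred: 24+48-12=60
Step 3: prey: 52+26-93=0; pred: 60+93-30=123
Step 4: prey: 0+0-0=0; pred: 123+0-61=62
Step 5: prey: 0+0-0=0; pred: 62+0-31=31
Step 6: prey: 0+0-0=0; pred: 31+0-15=16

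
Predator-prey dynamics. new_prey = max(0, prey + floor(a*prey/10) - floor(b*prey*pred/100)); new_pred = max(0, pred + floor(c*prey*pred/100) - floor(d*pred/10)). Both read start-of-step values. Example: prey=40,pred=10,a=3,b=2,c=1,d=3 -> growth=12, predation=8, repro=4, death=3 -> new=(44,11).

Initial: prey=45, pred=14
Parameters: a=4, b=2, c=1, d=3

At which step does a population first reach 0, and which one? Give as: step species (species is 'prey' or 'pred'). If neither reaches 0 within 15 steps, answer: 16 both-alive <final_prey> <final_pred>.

Step 1: prey: 45+18-12=51; pred: 14+6-4=16
Step 2: prey: 51+20-16=55; pred: 16+8-4=20
Step 3: prey: 55+22-22=55; pred: 20+11-6=25
Step 4: prey: 55+22-27=50; pred: 25+13-7=31
Step 5: prey: 50+20-31=39; pred: 31+15-9=37
Step 6: prey: 39+15-28=26; pred: 37+14-11=40
Step 7: prey: 26+10-20=16; pred: 40+10-12=38
Step 8: prey: 16+6-12=10; pred: 38+6-11=33
Step 9: prey: 10+4-6=8; pred: 33+3-9=27
Step 10: prey: 8+3-4=7; pred: 27+2-8=21
Step 11: prey: 7+2-2=7; pred: 21+1-6=16
Step 12: prey: 7+2-2=7; pred: 16+1-4=13
Step 13: prey: 7+2-1=8; pred: 13+0-3=10
Step 14: prey: 8+3-1=10; pred: 10+0-3=7
Step 15: prey: 10+4-1=13; pred: 7+0-2=5
No extinction within 15 steps

Answer: 16 both-alive 13 5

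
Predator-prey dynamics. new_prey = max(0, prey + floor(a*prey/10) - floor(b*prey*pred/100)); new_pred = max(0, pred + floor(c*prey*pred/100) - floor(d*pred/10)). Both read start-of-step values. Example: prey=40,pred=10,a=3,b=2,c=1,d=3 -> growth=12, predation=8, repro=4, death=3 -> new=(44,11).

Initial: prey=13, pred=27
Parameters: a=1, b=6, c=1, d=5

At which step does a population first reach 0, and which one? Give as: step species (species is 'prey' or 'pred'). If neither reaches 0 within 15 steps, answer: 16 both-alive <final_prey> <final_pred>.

Answer: 1 prey

Derivation:
Step 1: prey: 13+1-21=0; pred: 27+3-13=17
First extinction: prey at step 1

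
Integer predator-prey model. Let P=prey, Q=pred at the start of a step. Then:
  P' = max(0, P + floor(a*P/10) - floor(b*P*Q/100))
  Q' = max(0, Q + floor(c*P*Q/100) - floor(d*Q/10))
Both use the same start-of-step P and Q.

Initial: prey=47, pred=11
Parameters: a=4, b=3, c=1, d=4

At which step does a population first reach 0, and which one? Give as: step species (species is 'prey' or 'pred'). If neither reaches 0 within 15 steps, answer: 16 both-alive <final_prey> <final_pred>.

Step 1: prey: 47+18-15=50; pred: 11+5-4=12
Step 2: prey: 50+20-18=52; pred: 12+6-4=14
Step 3: prey: 52+20-21=51; pred: 14+7-5=16
Step 4: prey: 51+20-24=47; pred: 16+8-6=18
Step 5: prey: 47+18-25=40; pred: 18+8-7=19
Step 6: prey: 40+16-22=34; pred: 19+7-7=19
Step 7: prey: 34+13-19=28; pred: 19+6-7=18
Step 8: prey: 28+11-15=24; pred: 18+5-7=16
Step 9: prey: 24+9-11=22; pred: 16+3-6=13
Step 10: prey: 22+8-8=22; pred: 13+2-5=10
Step 11: prey: 22+8-6=24; pred: 10+2-4=8
Step 12: prey: 24+9-5=28; pred: 8+1-3=6
Step 13: prey: 28+11-5=34; pred: 6+1-2=5
Step 14: prey: 34+13-5=42; pred: 5+1-2=4
Step 15: prey: 42+16-5=53; pred: 4+1-1=4
No extinction within 15 steps

Answer: 16 both-alive 53 4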